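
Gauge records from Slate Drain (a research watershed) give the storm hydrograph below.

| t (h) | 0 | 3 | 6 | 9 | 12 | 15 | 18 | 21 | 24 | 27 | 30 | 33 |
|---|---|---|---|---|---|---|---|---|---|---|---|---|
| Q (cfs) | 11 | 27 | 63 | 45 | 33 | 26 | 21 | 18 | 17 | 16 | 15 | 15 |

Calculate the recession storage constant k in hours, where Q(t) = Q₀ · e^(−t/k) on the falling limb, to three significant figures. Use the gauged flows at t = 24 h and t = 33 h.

On the falling limb, Q drops from 17 to 15 cfs between t = 24 h and t = 33 h (Δt = 9 h).
k = −Δt / ln(Q₂/Q₁) = −9 / ln(15/17) = 71.9 h.

k ≈ 71.9 h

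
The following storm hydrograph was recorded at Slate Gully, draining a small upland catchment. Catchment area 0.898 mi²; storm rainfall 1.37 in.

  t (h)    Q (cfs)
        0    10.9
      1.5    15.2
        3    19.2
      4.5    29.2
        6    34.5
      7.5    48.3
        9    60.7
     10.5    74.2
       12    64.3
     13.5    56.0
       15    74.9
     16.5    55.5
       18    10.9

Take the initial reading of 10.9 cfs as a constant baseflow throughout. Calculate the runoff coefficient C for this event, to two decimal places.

ΣQ_DR = 412.1 cfs; V = ΣQ_DR·Δt = 2.225 × 10^6 ft³.
Runoff depth d = V / A = 1.067 in.
C = d / P = 1.067 / 1.37 = 0.78.

C ≈ 0.78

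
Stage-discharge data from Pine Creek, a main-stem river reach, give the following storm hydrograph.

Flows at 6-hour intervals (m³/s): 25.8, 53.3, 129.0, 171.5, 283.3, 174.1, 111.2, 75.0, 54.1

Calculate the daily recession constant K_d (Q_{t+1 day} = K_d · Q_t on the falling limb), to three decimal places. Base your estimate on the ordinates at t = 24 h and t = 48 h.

K_d ≈ 0.191

Between t = 24 h and t = 48 h the flow falls from 283.3 to 54.1 m³/s over 4×6 h = 24 h.
Per-interval ratio K = (54.1/283.3)^(1/4) = 0.6611; K_d = K^(24/6) = 0.191.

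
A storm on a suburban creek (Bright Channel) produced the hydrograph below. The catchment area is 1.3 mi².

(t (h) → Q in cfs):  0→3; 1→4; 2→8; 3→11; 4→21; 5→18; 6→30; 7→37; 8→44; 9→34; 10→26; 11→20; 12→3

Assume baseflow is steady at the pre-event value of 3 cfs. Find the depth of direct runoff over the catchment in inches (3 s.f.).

d ≈ 0.262 in

Direct runoff: 0.0, 1.0, 5.0, 8.0, 18.0, 15.0, 27.0, 34.0, 41.0, 31.0, 23.0, 17.0, 0.0 cfs; ΣQ_DR = 220.0 cfs.
V = ΣQ_DR · Δt = 220.0 × 3600 s = 7.920 × 10^5 ft³.
Over A = 1.3 mi², depth = V / A = 0.262 in.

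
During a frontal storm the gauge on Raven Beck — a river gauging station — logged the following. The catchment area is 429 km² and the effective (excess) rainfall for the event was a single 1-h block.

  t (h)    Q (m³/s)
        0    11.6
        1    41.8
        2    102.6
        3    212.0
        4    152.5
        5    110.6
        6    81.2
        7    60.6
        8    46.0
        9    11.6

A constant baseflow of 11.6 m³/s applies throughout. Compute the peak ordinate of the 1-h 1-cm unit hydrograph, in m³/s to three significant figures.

U_p ≈ 334 m³/s

Direct runoff: 0.0, 30.2, 91.0, 200.4, 140.9, 99.0, 69.6, 49.0, 34.4, 0.0 m³/s; ΣQ_DR = 714.5 m³/s, peak = 200.4 m³/s.
Runoff depth d = ΣQ_DR·Δt / A = 714.5 × 3600 / (429 km²) = 5.996 mm.
The 1-cm UH is the DRH scaled by (10 mm)/d, so U_p = 200.4 × 10/5.996 = 334 m³/s.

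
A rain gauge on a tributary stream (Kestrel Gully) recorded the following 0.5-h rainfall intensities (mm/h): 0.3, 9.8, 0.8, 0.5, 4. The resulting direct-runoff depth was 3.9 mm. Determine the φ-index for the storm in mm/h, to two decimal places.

Only the 2 blocks with intensity above φ contribute runoff: 9.8, 4 mm/h.
Σ(I−φ)·Δt = d  ⇒  (9.8+4 − 2φ)·0.5 = 3.9
φ = (13.80 − 3.9/0.5) / 2 = 3.00 mm/h.

φ ≈ 3.00 mm/h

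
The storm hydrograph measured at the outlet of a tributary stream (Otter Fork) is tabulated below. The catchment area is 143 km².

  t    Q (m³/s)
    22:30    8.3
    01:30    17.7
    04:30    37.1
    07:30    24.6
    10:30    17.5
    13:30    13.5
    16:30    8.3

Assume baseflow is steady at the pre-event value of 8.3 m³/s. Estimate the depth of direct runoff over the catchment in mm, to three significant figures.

d ≈ 5.20 mm

Direct runoff: 0.0, 9.4, 28.8, 16.3, 9.2, 5.2, 0.0 m³/s; ΣQ_DR = 68.90 m³/s.
V = ΣQ_DR · Δt = 68.90 × 10800 s = 7.441 × 10^5 m³.
Over A = 143 km², depth = V / A = 5.20 mm.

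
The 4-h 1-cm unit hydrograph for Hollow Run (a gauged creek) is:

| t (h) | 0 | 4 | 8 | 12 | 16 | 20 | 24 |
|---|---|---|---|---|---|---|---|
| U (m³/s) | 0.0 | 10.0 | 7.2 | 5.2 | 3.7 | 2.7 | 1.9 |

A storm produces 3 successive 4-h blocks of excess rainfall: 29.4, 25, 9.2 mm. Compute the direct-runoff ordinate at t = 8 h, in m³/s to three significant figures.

Q ≈ 46.2 m³/s

By discrete convolution, Q_j = Σ (P_i / 10 mm) · U_{j−i}.
At t = 8 h (j=2): Q = (29.4/10)·7.2 + (25/10)·10.0 + (9.2/10)·0.0 = 46.2 m³/s.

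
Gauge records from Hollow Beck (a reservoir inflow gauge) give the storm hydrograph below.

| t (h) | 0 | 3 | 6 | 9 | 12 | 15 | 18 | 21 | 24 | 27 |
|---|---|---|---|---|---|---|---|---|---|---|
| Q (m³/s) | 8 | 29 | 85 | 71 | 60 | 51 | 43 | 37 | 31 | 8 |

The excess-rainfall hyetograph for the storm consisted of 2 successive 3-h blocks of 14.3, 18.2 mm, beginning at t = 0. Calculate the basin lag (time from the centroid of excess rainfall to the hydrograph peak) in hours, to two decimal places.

t_L ≈ 2.82 h

Centroid of excess rainfall: t_c = Σ P_i·t̄_i / ΣP_i = 3.1800 h (block centres at 1.5, 4.5 h).
Hydrograph peak occurs at t = 6 h, so basin lag t_L = 6 − 3.1800 = 2.82 h.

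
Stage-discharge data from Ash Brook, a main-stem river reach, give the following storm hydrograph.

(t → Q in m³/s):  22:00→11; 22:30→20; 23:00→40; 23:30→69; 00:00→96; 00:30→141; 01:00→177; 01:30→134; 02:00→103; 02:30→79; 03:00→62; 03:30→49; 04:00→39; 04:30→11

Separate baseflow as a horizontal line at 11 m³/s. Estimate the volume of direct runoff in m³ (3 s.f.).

V ≈ 1.58 × 10^6 m³

Direct-runoff ordinates (Q − Q_b): 0.0, 9.0, 29.0, 58.0, 85.0, 130.0, 166.0, 123.0, 92.0, 68.0, 51.0, 38.0, 28.0, 0.0 m³/s.
ΣQ_DR = 877.0 m³/s.
With Δt = 0.5 h = 1800 s, V = ΣQ_DR · Δt = 877.0 × 1800 = 1.58 × 10^6 m³.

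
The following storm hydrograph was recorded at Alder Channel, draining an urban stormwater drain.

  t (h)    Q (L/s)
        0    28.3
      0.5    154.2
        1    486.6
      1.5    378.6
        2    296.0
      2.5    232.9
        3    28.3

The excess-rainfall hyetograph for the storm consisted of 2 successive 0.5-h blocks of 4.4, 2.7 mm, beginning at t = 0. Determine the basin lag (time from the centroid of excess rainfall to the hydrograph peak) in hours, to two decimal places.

t_L ≈ 0.56 h

Centroid of excess rainfall: t_c = Σ P_i·t̄_i / ΣP_i = 0.4401 h (block centres at 0.25, 0.75 h).
Hydrograph peak occurs at t = 1 h, so basin lag t_L = 1 − 0.4401 = 0.56 h.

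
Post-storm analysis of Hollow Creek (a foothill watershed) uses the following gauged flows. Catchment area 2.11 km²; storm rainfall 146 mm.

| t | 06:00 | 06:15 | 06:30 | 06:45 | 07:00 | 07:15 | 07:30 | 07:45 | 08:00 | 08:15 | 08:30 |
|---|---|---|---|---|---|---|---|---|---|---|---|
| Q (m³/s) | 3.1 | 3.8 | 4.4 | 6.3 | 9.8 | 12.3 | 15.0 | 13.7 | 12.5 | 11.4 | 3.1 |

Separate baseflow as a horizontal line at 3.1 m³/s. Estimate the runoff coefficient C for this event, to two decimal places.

C ≈ 0.18

ΣQ_DR = 61.30 m³/s; V = ΣQ_DR·Δt = 55170 m³.
Runoff depth d = V / A = 26.15 mm.
C = d / P = 26.15 / 146 = 0.18.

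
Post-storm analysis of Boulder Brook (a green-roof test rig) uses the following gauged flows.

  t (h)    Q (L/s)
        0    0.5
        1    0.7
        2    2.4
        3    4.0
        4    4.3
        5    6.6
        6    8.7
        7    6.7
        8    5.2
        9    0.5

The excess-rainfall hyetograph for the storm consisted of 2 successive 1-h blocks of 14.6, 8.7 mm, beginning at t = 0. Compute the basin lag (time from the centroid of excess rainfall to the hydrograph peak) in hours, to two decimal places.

Centroid of excess rainfall: t_c = Σ P_i·t̄_i / ΣP_i = 0.8734 h (block centres at 0.5, 1.5 h).
Hydrograph peak occurs at t = 6 h, so basin lag t_L = 6 − 0.8734 = 5.13 h.

t_L ≈ 5.13 h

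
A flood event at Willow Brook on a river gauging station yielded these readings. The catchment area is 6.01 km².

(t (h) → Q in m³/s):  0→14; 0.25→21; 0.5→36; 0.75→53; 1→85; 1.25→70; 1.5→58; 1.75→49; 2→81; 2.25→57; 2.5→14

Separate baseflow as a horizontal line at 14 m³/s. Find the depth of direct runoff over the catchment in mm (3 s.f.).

Direct runoff: 0.0, 7.0, 22.0, 39.0, 71.0, 56.0, 44.0, 35.0, 67.0, 43.0, 0.0 m³/s; ΣQ_DR = 384.0 m³/s.
V = ΣQ_DR · Δt = 384.0 × 900 s = 3.456 × 10^5 m³.
Over A = 6.01 km², depth = V / A = 57.5 mm.

d ≈ 57.5 mm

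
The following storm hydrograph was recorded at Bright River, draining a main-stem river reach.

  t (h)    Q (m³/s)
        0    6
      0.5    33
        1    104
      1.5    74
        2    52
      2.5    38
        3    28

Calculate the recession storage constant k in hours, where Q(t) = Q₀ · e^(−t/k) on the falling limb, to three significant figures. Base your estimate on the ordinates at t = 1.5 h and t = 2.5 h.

On the falling limb, Q drops from 74 to 38 m³/s between t = 1.5 h and t = 2.5 h (Δt = 1 h).
k = −Δt / ln(Q₂/Q₁) = −1 / ln(38/74) = 1.50 h.

k ≈ 1.50 h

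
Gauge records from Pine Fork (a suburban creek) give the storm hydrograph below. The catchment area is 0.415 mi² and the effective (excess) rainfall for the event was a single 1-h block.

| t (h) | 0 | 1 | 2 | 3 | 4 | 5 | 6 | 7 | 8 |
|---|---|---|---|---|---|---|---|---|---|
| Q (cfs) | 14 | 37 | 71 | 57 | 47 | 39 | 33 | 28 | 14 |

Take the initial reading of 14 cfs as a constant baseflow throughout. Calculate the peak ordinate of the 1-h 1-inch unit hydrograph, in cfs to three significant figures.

U_p ≈ 71.3 cfs

Direct runoff: 0.0, 23.0, 57.0, 43.0, 33.0, 25.0, 19.0, 14.0, 0.0 cfs; ΣQ_DR = 214.0 cfs, peak = 57.0 cfs.
Runoff depth d = ΣQ_DR·Δt / A = 214.0 × 3600 / (0.415 mi²) = 0.7991 in.
The 1-inch UH is the DRH scaled by (1 in)/d, so U_p = 57.0 × 1/0.7991 = 71.3 cfs.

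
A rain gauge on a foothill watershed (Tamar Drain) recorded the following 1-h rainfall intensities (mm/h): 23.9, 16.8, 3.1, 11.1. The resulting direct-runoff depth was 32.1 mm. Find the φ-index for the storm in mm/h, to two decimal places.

Only the 3 blocks with intensity above φ contribute runoff: 23.9, 16.8, 11.1 mm/h.
Σ(I−φ)·Δt = d  ⇒  (23.9+16.8+11.1 − 3φ)·1 = 32.1
φ = (51.80 − 32.1/1) / 3 = 6.57 mm/h.

φ ≈ 6.57 mm/h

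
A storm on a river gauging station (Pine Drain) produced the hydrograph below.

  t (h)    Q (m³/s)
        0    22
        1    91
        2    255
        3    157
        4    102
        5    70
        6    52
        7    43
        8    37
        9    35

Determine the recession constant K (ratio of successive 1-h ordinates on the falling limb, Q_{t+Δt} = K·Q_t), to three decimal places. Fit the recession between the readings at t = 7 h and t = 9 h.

K ≈ 0.902

Using the recession-limb readings at t = 7 h and t = 9 h: Q falls from 43 to 35 m³/s over 2 intervals.
K = (Q₂/Q₁)^(1/2) = (35/43)^(1/2) = 0.902.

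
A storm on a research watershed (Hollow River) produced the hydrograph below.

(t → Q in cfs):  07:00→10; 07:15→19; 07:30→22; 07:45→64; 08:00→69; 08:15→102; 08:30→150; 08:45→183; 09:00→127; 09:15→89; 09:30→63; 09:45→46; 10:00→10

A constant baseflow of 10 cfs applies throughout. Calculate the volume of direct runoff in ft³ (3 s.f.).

V ≈ 7.42 × 10^5 ft³

Direct-runoff ordinates (Q − Q_b): 0.0, 9.0, 12.0, 54.0, 59.0, 92.0, 140.0, 173.0, 117.0, 79.0, 53.0, 36.0, 0.0 cfs.
ΣQ_DR = 824.0 cfs.
With Δt = 0.25 h = 900 s, V = ΣQ_DR · Δt = 824.0 × 900 = 7.42 × 10^5 ft³.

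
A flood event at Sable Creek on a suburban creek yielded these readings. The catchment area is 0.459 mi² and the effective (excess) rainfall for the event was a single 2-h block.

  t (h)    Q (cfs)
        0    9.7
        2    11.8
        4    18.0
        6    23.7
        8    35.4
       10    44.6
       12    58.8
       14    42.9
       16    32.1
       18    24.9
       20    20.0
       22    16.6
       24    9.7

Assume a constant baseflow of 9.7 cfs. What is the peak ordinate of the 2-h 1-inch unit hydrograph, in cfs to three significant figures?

U_p ≈ 32.7 cfs

Direct runoff: 0.0, 2.1, 8.3, 14.0, 25.7, 34.9, 49.1, 33.2, 22.4, 15.2, 10.3, 6.9, 0.0 cfs; ΣQ_DR = 222.1 cfs, peak = 49.1 cfs.
Runoff depth d = ΣQ_DR·Δt / A = 222.1 × 7200 / (0.459 mi²) = 1.500 in.
The 1-inch UH is the DRH scaled by (1 in)/d, so U_p = 49.1 × 1/1.500 = 32.7 cfs.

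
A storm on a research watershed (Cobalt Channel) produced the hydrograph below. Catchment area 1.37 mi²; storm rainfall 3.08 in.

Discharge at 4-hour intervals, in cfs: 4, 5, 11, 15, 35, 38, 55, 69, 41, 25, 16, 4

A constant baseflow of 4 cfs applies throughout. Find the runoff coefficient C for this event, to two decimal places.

C ≈ 0.40

ΣQ_DR = 270.0 cfs; V = ΣQ_DR·Δt = 3.888 × 10^6 ft³.
Runoff depth d = V / A = 1.222 in.
C = d / P = 1.222 / 3.08 = 0.40.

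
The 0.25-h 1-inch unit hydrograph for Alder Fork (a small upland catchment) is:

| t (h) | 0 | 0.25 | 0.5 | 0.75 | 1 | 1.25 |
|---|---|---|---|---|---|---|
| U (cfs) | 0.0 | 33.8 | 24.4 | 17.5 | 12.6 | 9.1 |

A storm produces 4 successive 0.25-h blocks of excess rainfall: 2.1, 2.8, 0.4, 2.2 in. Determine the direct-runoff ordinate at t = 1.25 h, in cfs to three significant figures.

By discrete convolution, Q_j = Σ (P_i / 1 in) · U_{j−i}.
At t = 1.25 h (j=5): Q = (2.1/1)·9.1 + (2.8/1)·12.6 + (0.4/1)·17.5 + (2.2/1)·24.4 = 115 cfs.

Q ≈ 115 cfs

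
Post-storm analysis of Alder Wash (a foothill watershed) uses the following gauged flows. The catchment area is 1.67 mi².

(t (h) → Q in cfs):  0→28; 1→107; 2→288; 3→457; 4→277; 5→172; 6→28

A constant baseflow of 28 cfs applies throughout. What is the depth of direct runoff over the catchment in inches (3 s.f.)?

d ≈ 1.08 in

Direct runoff: 0.0, 79.0, 260.0, 429.0, 249.0, 144.0, 0.0 cfs; ΣQ_DR = 1161 cfs.
V = ΣQ_DR · Δt = 1161 × 3600 s = 4.180 × 10^6 ft³.
Over A = 1.67 mi², depth = V / A = 1.08 in.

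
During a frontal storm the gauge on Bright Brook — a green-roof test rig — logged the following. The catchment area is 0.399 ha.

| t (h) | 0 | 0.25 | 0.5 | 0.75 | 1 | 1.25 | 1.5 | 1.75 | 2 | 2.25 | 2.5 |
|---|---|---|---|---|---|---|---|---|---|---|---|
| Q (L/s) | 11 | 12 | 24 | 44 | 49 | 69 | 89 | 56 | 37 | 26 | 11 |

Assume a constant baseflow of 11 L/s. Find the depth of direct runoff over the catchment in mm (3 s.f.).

Direct runoff: 0.0, 1.0, 13.0, 33.0, 38.0, 58.0, 78.0, 45.0, 26.0, 15.0, 0.0 L/s; ΣQ_DR = 307.0 L/s.
V = ΣQ_DR · Δt = 307.0 × 900 s = 2.763 × 10^5 L.
Over A = 0.399 ha, depth = V / A = 69.2 mm.

d ≈ 69.2 mm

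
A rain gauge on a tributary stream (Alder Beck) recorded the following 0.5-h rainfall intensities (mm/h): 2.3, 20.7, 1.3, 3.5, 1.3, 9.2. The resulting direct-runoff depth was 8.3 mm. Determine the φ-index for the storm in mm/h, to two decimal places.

φ ≈ 6.65 mm/h

Only the 2 blocks with intensity above φ contribute runoff: 20.7, 9.2 mm/h.
Σ(I−φ)·Δt = d  ⇒  (20.7+9.2 − 2φ)·0.5 = 8.3
φ = (29.90 − 8.3/0.5) / 2 = 6.65 mm/h.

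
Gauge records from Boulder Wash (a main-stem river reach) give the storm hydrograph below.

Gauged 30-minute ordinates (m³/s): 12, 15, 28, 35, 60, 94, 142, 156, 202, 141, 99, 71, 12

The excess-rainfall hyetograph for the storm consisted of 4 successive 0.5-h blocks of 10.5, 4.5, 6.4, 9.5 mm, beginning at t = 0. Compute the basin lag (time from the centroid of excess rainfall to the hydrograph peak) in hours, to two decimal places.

Centroid of excess rainfall: t_c = Σ P_i·t̄_i / ΣP_i = 0.9911 h (block centres at 0.25, 0.75, 1.25, 1.75 h).
Hydrograph peak occurs at t = 4 h, so basin lag t_L = 4 − 0.9911 = 3.01 h.

t_L ≈ 3.01 h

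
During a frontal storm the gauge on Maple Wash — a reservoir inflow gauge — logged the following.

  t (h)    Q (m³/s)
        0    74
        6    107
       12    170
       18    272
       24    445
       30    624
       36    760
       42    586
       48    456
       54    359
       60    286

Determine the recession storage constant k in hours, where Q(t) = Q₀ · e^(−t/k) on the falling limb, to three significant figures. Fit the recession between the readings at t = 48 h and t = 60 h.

k ≈ 25.7 h

On the falling limb, Q drops from 456 to 286 m³/s between t = 48 h and t = 60 h (Δt = 12 h).
k = −Δt / ln(Q₂/Q₁) = −12 / ln(286/456) = 25.7 h.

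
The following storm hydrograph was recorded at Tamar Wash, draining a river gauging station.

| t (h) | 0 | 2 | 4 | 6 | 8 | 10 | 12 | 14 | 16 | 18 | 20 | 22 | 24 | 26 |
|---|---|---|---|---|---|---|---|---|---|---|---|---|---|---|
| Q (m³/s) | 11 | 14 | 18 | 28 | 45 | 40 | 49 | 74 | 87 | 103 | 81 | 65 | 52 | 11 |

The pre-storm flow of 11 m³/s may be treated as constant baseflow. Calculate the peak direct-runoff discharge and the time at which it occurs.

Subtracting baseflow gives direct-runoff ordinates: 0.0, 3.0, 7.0, 17.0, 34.0, 29.0, 38.0, 63.0, 76.0, 92.0, 70.0, 54.0, 41.0, 0.0 m³/s.
The maximum is 92.0 m³/s, occurring at the reading for t = 18 h.

Q_p = 92.0 m³/s at t = 18 h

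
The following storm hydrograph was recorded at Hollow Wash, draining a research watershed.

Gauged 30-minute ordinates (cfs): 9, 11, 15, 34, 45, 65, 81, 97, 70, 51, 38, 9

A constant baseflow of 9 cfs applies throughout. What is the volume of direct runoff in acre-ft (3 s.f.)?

V ≈ 17.2 acre-ft

Direct-runoff ordinates (Q − Q_b): 0.0, 2.0, 6.0, 25.0, 36.0, 56.0, 72.0, 88.0, 61.0, 42.0, 29.0, 0.0 cfs.
ΣQ_DR = 417.0 cfs.
With Δt = 0.5 h = 1800 s, V = ΣQ_DR · Δt = 417.0 × 1800 = 7.51 × 10^5 ft³ = 17.2 acre-ft.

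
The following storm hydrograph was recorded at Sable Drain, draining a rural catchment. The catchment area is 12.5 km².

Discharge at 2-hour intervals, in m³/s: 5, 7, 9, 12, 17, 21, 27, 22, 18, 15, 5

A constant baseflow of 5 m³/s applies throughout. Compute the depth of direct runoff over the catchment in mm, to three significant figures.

d ≈ 59.3 mm

Direct runoff: 0.0, 2.0, 4.0, 7.0, 12.0, 16.0, 22.0, 17.0, 13.0, 10.0, 0.0 m³/s; ΣQ_DR = 103.0 m³/s.
V = ΣQ_DR · Δt = 103.0 × 7200 s = 7.416 × 10^5 m³.
Over A = 12.5 km², depth = V / A = 59.3 mm.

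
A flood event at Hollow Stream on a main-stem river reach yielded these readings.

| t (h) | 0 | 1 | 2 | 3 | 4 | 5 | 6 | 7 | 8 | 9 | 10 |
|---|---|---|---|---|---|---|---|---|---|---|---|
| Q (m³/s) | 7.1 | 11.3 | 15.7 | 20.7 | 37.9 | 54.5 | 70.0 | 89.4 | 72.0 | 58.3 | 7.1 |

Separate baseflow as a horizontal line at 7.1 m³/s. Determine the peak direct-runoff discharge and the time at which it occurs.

Subtracting baseflow gives direct-runoff ordinates: 0.0, 4.2, 8.6, 13.6, 30.8, 47.4, 62.9, 82.3, 64.9, 51.2, 0.0 m³/s.
The maximum is 82.3 m³/s, occurring at the reading for t = 7 h.

Q_p = 82.3 m³/s at t = 7 h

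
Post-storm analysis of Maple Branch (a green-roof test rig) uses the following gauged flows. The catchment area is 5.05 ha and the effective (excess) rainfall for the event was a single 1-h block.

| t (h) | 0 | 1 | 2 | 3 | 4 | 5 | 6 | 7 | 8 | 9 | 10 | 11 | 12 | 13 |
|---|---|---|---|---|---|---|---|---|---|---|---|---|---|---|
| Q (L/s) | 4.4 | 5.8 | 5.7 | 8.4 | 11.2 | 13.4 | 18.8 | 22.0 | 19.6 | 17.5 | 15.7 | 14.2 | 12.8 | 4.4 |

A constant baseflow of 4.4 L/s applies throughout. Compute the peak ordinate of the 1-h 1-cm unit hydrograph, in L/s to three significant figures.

U_p ≈ 22.0 L/s

Direct runoff: 0.0, 1.4, 1.3, 4.0, 6.8, 9.0, 14.4, 17.6, 15.2, 13.1, 11.3, 9.8, 8.4, 0.0 L/s; ΣQ_DR = 112.3 L/s, peak = 17.6 L/s.
Runoff depth d = ΣQ_DR·Δt / A = 112.3 × 3600 / (5.05 ha) = 8.006 mm.
The 1-cm UH is the DRH scaled by (10 mm)/d, so U_p = 17.6 × 10/8.006 = 22.0 L/s.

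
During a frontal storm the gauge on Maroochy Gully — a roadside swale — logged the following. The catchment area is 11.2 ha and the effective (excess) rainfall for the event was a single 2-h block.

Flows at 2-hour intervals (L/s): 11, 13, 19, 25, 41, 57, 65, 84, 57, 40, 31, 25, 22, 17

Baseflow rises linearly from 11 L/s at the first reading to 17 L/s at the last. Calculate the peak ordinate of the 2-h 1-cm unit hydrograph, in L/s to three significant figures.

Direct runoff: 0.00, 1.54, 7.08, 12.62, 28.15, 43.69, 51.23, 69.77, 42.31, 24.85, 15.38, 8.92, 5.46, 0.00 L/s; ΣQ_DR = 311.0 L/s, peak = 69.77 L/s.
Runoff depth d = ΣQ_DR·Δt / A = 311.0 × 7200 / (11.2 ha) = 19.99 mm.
The 1-cm UH is the DRH scaled by (10 mm)/d, so U_p = 69.77 × 10/19.99 = 34.9 L/s.

U_p ≈ 34.9 L/s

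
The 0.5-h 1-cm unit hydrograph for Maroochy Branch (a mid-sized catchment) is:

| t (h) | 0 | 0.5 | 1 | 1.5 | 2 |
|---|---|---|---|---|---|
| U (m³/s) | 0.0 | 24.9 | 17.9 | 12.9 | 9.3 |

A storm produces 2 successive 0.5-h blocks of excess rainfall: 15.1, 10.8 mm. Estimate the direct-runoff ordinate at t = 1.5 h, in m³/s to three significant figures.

By discrete convolution, Q_j = Σ (P_i / 10 mm) · U_{j−i}.
At t = 1.5 h (j=3): Q = (15.1/10)·12.9 + (10.8/10)·17.9 = 38.8 m³/s.

Q ≈ 38.8 m³/s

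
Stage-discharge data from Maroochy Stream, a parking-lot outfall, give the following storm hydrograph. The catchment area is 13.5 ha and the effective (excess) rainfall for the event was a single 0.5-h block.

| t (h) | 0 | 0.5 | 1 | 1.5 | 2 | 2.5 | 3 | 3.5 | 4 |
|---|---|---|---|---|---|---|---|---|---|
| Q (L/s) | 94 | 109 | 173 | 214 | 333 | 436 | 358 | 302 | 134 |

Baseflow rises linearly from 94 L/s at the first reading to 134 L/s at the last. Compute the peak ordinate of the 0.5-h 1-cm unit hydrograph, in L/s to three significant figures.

Direct runoff: 0.00, 10.00, 69.00, 105.00, 219.00, 317.00, 234.00, 173.00, 0.00 L/s; ΣQ_DR = 1127 L/s, peak = 317.00 L/s.
Runoff depth d = ΣQ_DR·Δt / A = 1127 × 1800 / (13.5 ha) = 15.03 mm.
The 1-cm UH is the DRH scaled by (10 mm)/d, so U_p = 317.00 × 10/15.03 = 211 L/s.

U_p ≈ 211 L/s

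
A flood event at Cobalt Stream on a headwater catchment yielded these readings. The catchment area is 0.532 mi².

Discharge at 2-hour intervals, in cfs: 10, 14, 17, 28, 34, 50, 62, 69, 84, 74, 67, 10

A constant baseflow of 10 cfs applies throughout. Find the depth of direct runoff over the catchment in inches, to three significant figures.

d ≈ 2.32 in

Direct runoff: 0.0, 4.0, 7.0, 18.0, 24.0, 40.0, 52.0, 59.0, 74.0, 64.0, 57.0, 0.0 cfs; ΣQ_DR = 399.0 cfs.
V = ΣQ_DR · Δt = 399.0 × 7200 s = 2.873 × 10^6 ft³.
Over A = 0.532 mi², depth = V / A = 2.32 in.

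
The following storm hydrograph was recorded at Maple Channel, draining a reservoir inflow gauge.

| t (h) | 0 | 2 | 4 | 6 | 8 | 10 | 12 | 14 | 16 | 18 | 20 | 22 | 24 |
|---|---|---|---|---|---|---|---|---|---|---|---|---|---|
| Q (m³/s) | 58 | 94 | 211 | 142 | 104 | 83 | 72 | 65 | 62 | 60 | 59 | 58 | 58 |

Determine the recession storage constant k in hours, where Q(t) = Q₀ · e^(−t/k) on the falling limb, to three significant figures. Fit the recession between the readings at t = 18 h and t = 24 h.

k ≈ 177 h

On the falling limb, Q drops from 60 to 58 m³/s between t = 18 h and t = 24 h (Δt = 6 h).
k = −Δt / ln(Q₂/Q₁) = −6 / ln(58/60) = 177 h.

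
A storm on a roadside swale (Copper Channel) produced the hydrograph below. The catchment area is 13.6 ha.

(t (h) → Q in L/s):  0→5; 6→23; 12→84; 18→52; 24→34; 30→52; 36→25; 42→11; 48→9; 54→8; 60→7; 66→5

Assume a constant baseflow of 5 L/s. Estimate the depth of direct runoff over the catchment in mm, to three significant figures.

d ≈ 40.5 mm

Direct runoff: 0.0, 18.0, 79.0, 47.0, 29.0, 47.0, 20.0, 6.0, 4.0, 3.0, 2.0, 0.0 L/s; ΣQ_DR = 255.0 L/s.
V = ΣQ_DR · Δt = 255.0 × 21600 s = 5.508 × 10^6 L.
Over A = 13.6 ha, depth = V / A = 40.5 mm.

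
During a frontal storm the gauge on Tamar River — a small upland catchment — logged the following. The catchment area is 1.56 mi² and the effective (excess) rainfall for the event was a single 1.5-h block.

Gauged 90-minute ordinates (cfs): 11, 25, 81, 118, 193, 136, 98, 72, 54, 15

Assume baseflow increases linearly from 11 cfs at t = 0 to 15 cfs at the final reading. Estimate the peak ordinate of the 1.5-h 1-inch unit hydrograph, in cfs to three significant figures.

U_p ≈ 180 cfs

Direct runoff: 0.00, 13.56, 69.11, 105.67, 180.22, 122.78, 84.33, 57.89, 39.44, 0.00 cfs; ΣQ_DR = 673.0 cfs, peak = 180.22 cfs.
Runoff depth d = ΣQ_DR·Δt / A = 673.0 × 5400 / (1.56 mi²) = 1.003 in.
The 1-inch UH is the DRH scaled by (1 in)/d, so U_p = 180.22 × 1/1.003 = 180 cfs.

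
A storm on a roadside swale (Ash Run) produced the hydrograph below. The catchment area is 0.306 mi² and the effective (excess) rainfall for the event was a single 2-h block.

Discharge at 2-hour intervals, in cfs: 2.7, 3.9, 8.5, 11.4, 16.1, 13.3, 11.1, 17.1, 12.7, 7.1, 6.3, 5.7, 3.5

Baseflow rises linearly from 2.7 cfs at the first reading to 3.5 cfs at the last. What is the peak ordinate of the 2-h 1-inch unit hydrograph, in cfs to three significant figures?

Direct runoff: 0.00, 1.13, 5.67, 8.50, 13.13, 10.27, 8.00, 13.93, 9.47, 3.80, 2.93, 2.27, 0.00 cfs; ΣQ_DR = 79.10 cfs, peak = 13.93 cfs.
Runoff depth d = ΣQ_DR·Δt / A = 79.10 × 7200 / (0.306 mi²) = 0.8011 in.
The 1-inch UH is the DRH scaled by (1 in)/d, so U_p = 13.93 × 1/0.8011 = 17.4 cfs.

U_p ≈ 17.4 cfs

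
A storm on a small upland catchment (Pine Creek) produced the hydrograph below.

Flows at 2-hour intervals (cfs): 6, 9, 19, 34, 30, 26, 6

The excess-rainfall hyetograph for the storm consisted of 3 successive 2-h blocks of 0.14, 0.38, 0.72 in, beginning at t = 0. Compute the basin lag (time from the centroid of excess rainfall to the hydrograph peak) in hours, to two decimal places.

Centroid of excess rainfall: t_c = Σ P_i·t̄_i / ΣP_i = 3.9355 h (block centres at 1, 3, 5 h).
Hydrograph peak occurs at t = 6 h, so basin lag t_L = 6 − 3.9355 = 2.06 h.

t_L ≈ 2.06 h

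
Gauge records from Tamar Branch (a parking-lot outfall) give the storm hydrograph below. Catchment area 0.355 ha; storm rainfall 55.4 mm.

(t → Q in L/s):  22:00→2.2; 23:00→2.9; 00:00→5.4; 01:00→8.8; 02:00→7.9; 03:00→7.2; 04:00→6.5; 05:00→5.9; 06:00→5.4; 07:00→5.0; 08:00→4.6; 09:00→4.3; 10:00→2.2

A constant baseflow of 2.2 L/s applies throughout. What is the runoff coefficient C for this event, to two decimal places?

ΣQ_DR = 39.70 L/s; V = ΣQ_DR·Δt = 1.429 × 10^5 L.
Runoff depth d = V / A = 40.26 mm.
C = d / P = 40.26 / 55.4 = 0.73.

C ≈ 0.73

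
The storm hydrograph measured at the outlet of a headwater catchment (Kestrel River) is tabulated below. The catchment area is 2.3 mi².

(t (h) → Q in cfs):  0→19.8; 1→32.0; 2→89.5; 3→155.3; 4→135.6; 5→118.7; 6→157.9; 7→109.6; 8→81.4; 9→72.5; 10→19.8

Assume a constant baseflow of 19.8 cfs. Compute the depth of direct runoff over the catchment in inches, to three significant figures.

d ≈ 0.522 in

Direct runoff: 0.0, 12.2, 69.7, 135.5, 115.8, 98.9, 138.1, 89.8, 61.6, 52.7, 0.0 cfs; ΣQ_DR = 774.3 cfs.
V = ΣQ_DR · Δt = 774.3 × 3600 s = 2.787 × 10^6 ft³.
Over A = 2.3 mi², depth = V / A = 0.522 in.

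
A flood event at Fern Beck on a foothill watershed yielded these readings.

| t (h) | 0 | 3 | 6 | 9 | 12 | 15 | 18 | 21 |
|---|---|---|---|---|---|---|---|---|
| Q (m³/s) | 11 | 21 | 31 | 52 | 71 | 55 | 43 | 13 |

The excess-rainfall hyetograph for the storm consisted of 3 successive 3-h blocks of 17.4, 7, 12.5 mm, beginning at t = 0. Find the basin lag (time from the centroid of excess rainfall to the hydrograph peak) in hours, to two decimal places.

Centroid of excess rainfall: t_c = Σ P_i·t̄_i / ΣP_i = 4.1016 h (block centres at 1.5, 4.5, 7.5 h).
Hydrograph peak occurs at t = 12 h, so basin lag t_L = 12 − 4.1016 = 7.90 h.

t_L ≈ 7.90 h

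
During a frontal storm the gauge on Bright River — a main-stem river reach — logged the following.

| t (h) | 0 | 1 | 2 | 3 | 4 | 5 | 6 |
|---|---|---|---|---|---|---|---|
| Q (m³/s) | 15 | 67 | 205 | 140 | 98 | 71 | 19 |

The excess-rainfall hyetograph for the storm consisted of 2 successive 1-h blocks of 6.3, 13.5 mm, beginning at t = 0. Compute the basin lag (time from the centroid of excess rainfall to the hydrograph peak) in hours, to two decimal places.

t_L ≈ 0.82 h

Centroid of excess rainfall: t_c = Σ P_i·t̄_i / ΣP_i = 1.1818 h (block centres at 0.5, 1.5 h).
Hydrograph peak occurs at t = 2 h, so basin lag t_L = 2 − 1.1818 = 0.82 h.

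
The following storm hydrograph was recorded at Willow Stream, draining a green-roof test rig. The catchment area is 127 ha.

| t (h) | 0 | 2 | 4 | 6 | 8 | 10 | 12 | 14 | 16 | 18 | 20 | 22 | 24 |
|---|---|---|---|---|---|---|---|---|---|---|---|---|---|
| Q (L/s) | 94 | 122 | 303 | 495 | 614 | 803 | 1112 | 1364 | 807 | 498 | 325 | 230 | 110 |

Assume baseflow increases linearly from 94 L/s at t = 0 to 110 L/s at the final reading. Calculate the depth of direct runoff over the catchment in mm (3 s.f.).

d ≈ 31.5 mm

Direct runoff: 0.00, 26.67, 206.33, 397.00, 514.67, 702.33, 1010.00, 1260.67, 702.33, 392.00, 217.67, 121.33, 0.00 L/s; ΣQ_DR = 5551 L/s.
V = ΣQ_DR · Δt = 5551 × 7200 s = 3.997 × 10^7 L.
Over A = 127 ha, depth = V / A = 31.5 mm.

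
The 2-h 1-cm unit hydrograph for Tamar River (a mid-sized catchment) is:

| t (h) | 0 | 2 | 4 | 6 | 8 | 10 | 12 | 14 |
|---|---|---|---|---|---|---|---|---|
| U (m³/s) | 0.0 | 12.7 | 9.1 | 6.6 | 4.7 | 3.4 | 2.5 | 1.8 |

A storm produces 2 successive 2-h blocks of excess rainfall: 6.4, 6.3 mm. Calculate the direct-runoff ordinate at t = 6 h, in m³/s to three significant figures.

Q ≈ 9.96 m³/s

By discrete convolution, Q_j = Σ (P_i / 10 mm) · U_{j−i}.
At t = 6 h (j=3): Q = (6.4/10)·6.6 + (6.3/10)·9.1 = 9.96 m³/s.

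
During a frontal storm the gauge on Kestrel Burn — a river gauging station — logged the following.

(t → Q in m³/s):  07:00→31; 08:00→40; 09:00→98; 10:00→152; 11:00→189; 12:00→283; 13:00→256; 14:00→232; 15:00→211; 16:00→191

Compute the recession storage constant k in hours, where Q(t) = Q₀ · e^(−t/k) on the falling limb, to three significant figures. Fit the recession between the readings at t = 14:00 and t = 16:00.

k ≈ 10.3 h

On the falling limb, Q drops from 232 to 191 m³/s between t = 14:00 and t = 16:00 (Δt = 2 h).
k = −Δt / ln(Q₂/Q₁) = −2 / ln(191/232) = 10.3 h.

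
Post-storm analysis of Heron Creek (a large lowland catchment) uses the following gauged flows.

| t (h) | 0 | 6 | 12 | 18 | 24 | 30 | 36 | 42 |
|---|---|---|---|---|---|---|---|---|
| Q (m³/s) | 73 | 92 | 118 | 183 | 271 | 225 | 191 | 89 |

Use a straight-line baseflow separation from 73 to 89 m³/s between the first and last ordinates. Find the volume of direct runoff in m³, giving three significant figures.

Direct-runoff ordinates (Q − Q_b): 0.00, 16.71, 40.43, 103.14, 188.86, 140.57, 104.29, 0.00 m³/s.
ΣQ_DR = 594.0 m³/s.
With Δt = 6 h = 21600 s, V = ΣQ_DR · Δt = 594.0 × 21600 = 1.28 × 10^7 m³.

V ≈ 1.28 × 10^7 m³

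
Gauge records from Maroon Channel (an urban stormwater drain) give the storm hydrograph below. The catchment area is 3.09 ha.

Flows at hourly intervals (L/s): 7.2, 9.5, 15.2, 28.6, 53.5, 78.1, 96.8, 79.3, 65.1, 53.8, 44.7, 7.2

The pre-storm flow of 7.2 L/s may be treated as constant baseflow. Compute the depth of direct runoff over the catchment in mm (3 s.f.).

Direct runoff: 0.0, 2.3, 8.0, 21.4, 46.3, 70.9, 89.6, 72.1, 57.9, 46.6, 37.5, 0.0 L/s; ΣQ_DR = 452.6 L/s.
V = ΣQ_DR · Δt = 452.6 × 3600 s = 1.629 × 10^6 L.
Over A = 3.09 ha, depth = V / A = 52.7 mm.

d ≈ 52.7 mm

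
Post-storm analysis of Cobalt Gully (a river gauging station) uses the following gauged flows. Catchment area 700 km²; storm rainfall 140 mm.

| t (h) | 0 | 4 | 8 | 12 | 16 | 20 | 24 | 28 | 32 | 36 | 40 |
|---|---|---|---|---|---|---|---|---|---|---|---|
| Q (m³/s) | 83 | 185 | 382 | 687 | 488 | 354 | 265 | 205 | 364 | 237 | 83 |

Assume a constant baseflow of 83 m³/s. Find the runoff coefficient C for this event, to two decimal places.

ΣQ_DR = 2420 m³/s; V = ΣQ_DR·Δt = 3.485 × 10^7 m³.
Runoff depth d = V / A = 49.78 mm.
C = d / P = 49.78 / 140 = 0.36.

C ≈ 0.36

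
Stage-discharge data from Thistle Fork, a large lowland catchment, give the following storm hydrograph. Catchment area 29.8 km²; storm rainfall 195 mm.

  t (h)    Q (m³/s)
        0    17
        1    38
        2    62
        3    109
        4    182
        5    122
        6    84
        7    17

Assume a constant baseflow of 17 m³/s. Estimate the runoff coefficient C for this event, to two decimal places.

ΣQ_DR = 495.0 m³/s; V = ΣQ_DR·Δt = 1.782 × 10^6 m³.
Runoff depth d = V / A = 59.80 mm.
C = d / P = 59.80 / 195 = 0.31.

C ≈ 0.31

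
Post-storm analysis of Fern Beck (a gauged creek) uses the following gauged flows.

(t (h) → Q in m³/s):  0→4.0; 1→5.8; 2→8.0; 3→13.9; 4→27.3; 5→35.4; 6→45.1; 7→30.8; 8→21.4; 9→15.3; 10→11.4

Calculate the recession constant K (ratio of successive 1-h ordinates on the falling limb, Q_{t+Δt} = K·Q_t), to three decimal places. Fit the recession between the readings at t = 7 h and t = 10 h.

Using the recession-limb readings at t = 7 h and t = 10 h: Q falls from 30.8 to 11.4 m³/s over 3 intervals.
K = (Q₂/Q₁)^(1/3) = (11.4/30.8)^(1/3) = 0.718.

K ≈ 0.718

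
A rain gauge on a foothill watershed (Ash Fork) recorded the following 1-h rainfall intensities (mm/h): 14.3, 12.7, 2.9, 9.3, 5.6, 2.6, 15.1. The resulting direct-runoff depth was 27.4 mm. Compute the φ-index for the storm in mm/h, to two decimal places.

Only the 4 blocks with intensity above φ contribute runoff: 14.3, 12.7, 9.3, 15.1 mm/h.
Σ(I−φ)·Δt = d  ⇒  (14.3+12.7+9.3+15.1 − 4φ)·1 = 27.4
φ = (51.40 − 27.4/1) / 4 = 6.00 mm/h.

φ ≈ 6.00 mm/h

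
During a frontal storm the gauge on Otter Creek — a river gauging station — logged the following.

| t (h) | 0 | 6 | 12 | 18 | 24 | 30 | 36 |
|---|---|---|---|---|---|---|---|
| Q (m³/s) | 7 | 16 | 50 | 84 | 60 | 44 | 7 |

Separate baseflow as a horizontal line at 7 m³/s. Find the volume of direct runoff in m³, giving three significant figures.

Direct-runoff ordinates (Q − Q_b): 0.0, 9.0, 43.0, 77.0, 53.0, 37.0, 0.0 m³/s.
ΣQ_DR = 219.0 m³/s.
With Δt = 6 h = 21600 s, V = ΣQ_DR · Δt = 219.0 × 21600 = 4.73 × 10^6 m³.

V ≈ 4.73 × 10^6 m³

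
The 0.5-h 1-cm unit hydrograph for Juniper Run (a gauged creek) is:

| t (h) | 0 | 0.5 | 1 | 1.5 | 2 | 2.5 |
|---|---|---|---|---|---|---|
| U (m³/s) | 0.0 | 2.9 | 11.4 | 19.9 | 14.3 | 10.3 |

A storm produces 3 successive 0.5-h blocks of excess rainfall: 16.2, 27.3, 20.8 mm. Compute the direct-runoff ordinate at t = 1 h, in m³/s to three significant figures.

By discrete convolution, Q_j = Σ (P_i / 10 mm) · U_{j−i}.
At t = 1 h (j=2): Q = (16.2/10)·11.4 + (27.3/10)·2.9 + (20.8/10)·0.0 = 26.4 m³/s.

Q ≈ 26.4 m³/s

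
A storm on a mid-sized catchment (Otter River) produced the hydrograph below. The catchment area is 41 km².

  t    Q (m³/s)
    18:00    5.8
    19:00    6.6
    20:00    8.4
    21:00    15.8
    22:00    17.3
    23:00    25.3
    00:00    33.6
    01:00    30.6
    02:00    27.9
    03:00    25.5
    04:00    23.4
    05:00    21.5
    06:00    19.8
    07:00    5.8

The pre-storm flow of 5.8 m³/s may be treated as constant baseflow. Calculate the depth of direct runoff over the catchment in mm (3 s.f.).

d ≈ 16.3 mm

Direct runoff: 0.0, 0.8, 2.6, 10.0, 11.5, 19.5, 27.8, 24.8, 22.1, 19.7, 17.6, 15.7, 14.0, 0.0 m³/s; ΣQ_DR = 186.1 m³/s.
V = ΣQ_DR · Δt = 186.1 × 3600 s = 6.700 × 10^5 m³.
Over A = 41 km², depth = V / A = 16.3 mm.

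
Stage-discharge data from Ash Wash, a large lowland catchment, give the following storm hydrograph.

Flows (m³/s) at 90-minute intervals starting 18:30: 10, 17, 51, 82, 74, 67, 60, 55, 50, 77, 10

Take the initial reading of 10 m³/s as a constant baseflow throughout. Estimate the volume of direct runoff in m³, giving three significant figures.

Direct-runoff ordinates (Q − Q_b): 0.0, 7.0, 41.0, 72.0, 64.0, 57.0, 50.0, 45.0, 40.0, 67.0, 0.0 m³/s.
ΣQ_DR = 443.0 m³/s.
With Δt = 1.5 h = 5400 s, V = ΣQ_DR · Δt = 443.0 × 5400 = 2.39 × 10^6 m³.

V ≈ 2.39 × 10^6 m³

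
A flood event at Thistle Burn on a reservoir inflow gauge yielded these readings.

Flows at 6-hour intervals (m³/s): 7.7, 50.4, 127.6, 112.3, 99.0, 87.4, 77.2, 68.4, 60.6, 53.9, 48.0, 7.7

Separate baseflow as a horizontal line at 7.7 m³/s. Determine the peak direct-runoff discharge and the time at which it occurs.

Q_p = 119.9 m³/s at t = 12 h

Subtracting baseflow gives direct-runoff ordinates: 0.0, 42.7, 119.9, 104.6, 91.3, 79.7, 69.5, 60.7, 52.9, 46.2, 40.3, 0.0 m³/s.
The maximum is 119.9 m³/s, occurring at the reading for t = 12 h.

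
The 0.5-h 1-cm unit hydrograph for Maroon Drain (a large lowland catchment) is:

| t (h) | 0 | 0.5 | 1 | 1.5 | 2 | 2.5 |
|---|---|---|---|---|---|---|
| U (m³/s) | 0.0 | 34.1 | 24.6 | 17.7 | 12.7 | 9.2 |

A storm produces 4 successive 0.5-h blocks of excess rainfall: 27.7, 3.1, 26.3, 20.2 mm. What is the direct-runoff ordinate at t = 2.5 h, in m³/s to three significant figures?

By discrete convolution, Q_j = Σ (P_i / 10 mm) · U_{j−i}.
At t = 2.5 h (j=5): Q = (27.7/10)·9.2 + (3.1/10)·12.7 + (26.3/10)·17.7 + (20.2/10)·24.6 = 126 m³/s.

Q ≈ 126 m³/s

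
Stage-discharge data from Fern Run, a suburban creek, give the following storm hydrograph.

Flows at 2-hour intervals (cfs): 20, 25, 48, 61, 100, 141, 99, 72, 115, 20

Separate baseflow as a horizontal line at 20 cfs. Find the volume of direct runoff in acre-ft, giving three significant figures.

V ≈ 82.8 acre-ft

Direct-runoff ordinates (Q − Q_b): 0.0, 5.0, 28.0, 41.0, 80.0, 121.0, 79.0, 52.0, 95.0, 0.0 cfs.
ΣQ_DR = 501.0 cfs.
With Δt = 2 h = 7200 s, V = ΣQ_DR · Δt = 501.0 × 7200 = 3.61 × 10^6 ft³ = 82.8 acre-ft.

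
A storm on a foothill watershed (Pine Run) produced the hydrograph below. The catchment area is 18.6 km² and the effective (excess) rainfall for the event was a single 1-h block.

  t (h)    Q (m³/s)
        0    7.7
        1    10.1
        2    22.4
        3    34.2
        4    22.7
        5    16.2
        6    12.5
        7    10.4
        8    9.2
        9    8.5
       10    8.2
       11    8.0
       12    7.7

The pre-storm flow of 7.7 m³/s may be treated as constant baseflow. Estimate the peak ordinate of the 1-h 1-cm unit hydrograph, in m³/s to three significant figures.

Direct runoff: 0.0, 2.4, 14.7, 26.5, 15.0, 8.5, 4.8, 2.7, 1.5, 0.8, 0.5, 0.3, 0.0 m³/s; ΣQ_DR = 77.70 m³/s, peak = 26.5 m³/s.
Runoff depth d = ΣQ_DR·Δt / A = 77.70 × 3600 / (18.6 km²) = 15.04 mm.
The 1-cm UH is the DRH scaled by (10 mm)/d, so U_p = 26.5 × 10/15.04 = 17.6 m³/s.

U_p ≈ 17.6 m³/s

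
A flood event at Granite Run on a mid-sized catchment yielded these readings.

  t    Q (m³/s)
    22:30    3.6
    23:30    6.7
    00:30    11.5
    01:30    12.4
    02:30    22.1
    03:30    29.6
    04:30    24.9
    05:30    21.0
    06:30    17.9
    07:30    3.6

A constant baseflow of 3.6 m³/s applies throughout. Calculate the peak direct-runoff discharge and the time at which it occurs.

Subtracting baseflow gives direct-runoff ordinates: 0.0, 3.1, 7.9, 8.8, 18.5, 26.0, 21.3, 17.4, 14.3, 0.0 m³/s.
The maximum is 26.0 m³/s, occurring at the reading for t = 03:30.

Q_p = 26.0 m³/s at t = 03:30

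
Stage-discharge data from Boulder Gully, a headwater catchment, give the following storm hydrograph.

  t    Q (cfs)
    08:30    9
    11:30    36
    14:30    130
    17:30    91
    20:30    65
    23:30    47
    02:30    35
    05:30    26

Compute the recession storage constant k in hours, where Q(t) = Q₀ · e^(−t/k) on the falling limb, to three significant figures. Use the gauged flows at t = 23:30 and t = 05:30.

On the falling limb, Q drops from 47 to 26 cfs between t = 23:30 and t = 05:30 (Δt = 6 h).
k = −Δt / ln(Q₂/Q₁) = −6 / ln(26/47) = 10.1 h.

k ≈ 10.1 h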